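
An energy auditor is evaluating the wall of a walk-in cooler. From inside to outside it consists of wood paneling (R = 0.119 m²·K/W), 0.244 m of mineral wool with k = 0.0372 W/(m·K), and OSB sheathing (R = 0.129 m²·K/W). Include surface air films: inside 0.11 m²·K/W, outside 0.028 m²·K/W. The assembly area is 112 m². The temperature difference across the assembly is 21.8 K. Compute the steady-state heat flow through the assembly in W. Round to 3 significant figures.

352 W

0.244/0.0372 = 6.559
R_total = 0.11 + 0.119 + 6.559 + 0.129 + 0.028 = 6.945 m²·K/W
Q = A·ΔT/R = 112 × 21.8 / 6.945 = 351.6 W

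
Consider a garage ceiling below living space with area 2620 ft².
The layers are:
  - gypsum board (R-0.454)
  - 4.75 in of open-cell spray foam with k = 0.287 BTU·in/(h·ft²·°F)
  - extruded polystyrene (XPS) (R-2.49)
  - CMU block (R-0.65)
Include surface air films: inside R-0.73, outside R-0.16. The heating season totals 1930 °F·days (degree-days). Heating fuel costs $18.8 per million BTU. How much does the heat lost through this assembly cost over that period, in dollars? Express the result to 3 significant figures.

4.75/0.287 = 16.55
R_total = 0.73 + 0.454 + 16.55 + 2.49 + 0.65 + 0.16 = 21.03 ft²·°F·h/BTU
E = A × HDD × 24 / R = 2620 × 1930 × 24 / 21.03 = 5769000 BTU
Cost = 5769000/10⁶ × 18.8 = $108.5

108 dollars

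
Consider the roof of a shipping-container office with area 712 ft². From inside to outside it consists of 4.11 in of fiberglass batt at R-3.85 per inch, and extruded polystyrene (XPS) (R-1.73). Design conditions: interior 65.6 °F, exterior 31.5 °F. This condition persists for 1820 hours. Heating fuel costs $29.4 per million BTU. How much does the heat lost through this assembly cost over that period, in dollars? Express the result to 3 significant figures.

4.11 × 3.85 = 15.82
R_total = 15.82 + 1.73 = 17.55 ft²·°F·h/BTU
Q = 712 × (65.6 − 31.5) / 17.55 = 1383 BTU/h
E = 1383 × 1820 = 2517000 BTU
Cost = 2517000/10⁶ × 29.4 = $74.01

74.0 dollars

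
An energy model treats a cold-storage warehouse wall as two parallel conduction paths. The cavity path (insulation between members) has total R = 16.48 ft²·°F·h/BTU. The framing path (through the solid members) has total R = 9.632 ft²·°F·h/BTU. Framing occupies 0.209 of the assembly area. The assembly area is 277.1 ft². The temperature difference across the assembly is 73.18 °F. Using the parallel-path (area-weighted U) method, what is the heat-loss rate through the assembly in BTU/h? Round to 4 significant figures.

U_eff = 0.791/16.48 + 0.209/9.632 = 0.047998 + 0.021699 = 0.069696
R_eff = 1/U_eff = 14.348 ft²·°F·h/BTU
Q = 277.1 × 73.18 / 14.348 = 1413.3 BTU/h

1413 BTU/h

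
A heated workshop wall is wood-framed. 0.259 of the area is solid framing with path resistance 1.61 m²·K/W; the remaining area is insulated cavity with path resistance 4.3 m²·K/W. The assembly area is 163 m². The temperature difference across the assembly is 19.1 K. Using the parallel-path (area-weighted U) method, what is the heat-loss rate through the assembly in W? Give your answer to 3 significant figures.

U_eff = 0.741/4.3 + 0.259/1.61 = 0.1723 + 0.1609 = 0.3332
R_eff = 1/U_eff = 3.001 m²·K/W
Q = 163 × 19.1 / 3.001 = 1037 W

1040 W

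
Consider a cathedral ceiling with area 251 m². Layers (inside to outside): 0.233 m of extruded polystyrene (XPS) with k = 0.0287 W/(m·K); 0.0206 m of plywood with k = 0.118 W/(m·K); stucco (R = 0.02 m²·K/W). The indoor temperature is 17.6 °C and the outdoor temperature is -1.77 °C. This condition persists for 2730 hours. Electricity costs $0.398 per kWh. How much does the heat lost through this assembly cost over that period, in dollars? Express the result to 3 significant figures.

0.233/0.0287 = 8.118
0.0206/0.118 = 0.1746
R_total = 8.118 + 0.1746 + 0.02 = 8.313 m²·K/W
Q = 251 × (17.6 − (-1.77)) / 8.313 = 584.8 W
E = 584.8 W × 2730 h / 1000 = 1597 kWh
Cost = 1597 × 0.398 = $635.5

635 dollars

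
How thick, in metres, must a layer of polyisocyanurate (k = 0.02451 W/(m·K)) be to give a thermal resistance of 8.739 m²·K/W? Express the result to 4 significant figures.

0.2142 m

L = R·k = 8.739 × 0.02451 = 0.21419 m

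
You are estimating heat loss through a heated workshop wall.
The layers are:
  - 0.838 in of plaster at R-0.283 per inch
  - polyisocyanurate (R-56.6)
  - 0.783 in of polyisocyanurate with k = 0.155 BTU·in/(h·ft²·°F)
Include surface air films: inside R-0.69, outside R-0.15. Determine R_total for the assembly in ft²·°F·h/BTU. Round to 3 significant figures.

0.838 × 0.283 = 0.2372
0.783/0.155 = 5.052
R_total = 0.69 + 0.2372 + 56.6 + 5.052 + 0.15 = 62.73 ft²·°F·h/BTU

62.7 ft²·°F·h/BTU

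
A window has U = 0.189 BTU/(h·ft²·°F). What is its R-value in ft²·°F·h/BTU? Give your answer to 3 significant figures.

R = 1/U = 1/0.189 = 5.291

5.29 ft²·°F·h/BTU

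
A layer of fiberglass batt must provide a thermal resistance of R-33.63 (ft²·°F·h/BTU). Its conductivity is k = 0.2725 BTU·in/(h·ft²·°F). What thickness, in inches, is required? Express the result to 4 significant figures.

9.164 in

L = R × k = 33.63 × 0.2725 = 9.1642 in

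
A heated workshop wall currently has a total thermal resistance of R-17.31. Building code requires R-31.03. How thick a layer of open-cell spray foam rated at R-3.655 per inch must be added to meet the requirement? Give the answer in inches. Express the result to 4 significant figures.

ΔR = 31.03 − 17.31 = 13.72 ft²·°F·h/BTU
L = ΔR / (R/in) = 13.72/3.655 = 3.7538 in

3.754 in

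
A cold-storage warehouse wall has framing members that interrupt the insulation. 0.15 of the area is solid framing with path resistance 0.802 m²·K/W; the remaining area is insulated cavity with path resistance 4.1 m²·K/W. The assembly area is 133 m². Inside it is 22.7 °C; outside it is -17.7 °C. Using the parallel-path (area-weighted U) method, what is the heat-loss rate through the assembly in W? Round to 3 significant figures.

2120 W

U_eff = 0.85/4.1 + 0.15/0.802 = 0.2073 + 0.187 = 0.3943
R_eff = 1/U_eff = 2.536 m²·K/W
Q = 133 × (22.7 − (-17.7)) / 2.536 = 2119 W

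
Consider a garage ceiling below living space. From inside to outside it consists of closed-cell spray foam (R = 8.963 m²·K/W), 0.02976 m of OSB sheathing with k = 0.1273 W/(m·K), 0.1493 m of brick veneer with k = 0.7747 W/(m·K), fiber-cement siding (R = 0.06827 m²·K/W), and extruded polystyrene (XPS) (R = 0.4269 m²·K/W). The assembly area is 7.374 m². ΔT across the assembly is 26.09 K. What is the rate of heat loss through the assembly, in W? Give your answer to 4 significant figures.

0.02976/0.1273 = 0.23378
0.1493/0.7747 = 0.19272
R_total = 8.963 + 0.23378 + 0.19272 + 0.06827 + 0.4269 = 9.8847 m²·K/W
Q = A·ΔT/R = 7.374 × 26.09 / 9.8847 = 19.463 W

19.46 W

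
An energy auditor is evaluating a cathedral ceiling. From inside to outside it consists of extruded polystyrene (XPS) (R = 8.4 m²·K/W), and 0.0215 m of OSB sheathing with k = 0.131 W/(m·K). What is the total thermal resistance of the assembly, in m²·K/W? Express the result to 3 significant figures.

8.56 m²·K/W

0.0215/0.131 = 0.1641
R_total = 8.4 + 0.1641 = 8.564 m²·K/W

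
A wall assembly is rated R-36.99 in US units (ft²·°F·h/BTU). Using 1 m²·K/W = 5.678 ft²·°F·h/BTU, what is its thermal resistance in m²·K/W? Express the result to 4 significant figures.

R_SI = 36.99/5.678 = 6.5146

6.515 m²·K/W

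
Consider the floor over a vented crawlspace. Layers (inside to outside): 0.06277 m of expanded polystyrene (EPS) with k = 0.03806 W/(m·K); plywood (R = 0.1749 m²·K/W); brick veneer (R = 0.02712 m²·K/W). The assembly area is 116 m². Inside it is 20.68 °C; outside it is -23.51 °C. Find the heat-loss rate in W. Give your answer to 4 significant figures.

2769 W

0.06277/0.03806 = 1.6492
R_total = 1.6492 + 0.1749 + 0.02712 = 1.8513 m²·K/W
Q = A·ΔT/R = 116 × (20.68 − (-23.51)) / 1.8513 = 2768.9 W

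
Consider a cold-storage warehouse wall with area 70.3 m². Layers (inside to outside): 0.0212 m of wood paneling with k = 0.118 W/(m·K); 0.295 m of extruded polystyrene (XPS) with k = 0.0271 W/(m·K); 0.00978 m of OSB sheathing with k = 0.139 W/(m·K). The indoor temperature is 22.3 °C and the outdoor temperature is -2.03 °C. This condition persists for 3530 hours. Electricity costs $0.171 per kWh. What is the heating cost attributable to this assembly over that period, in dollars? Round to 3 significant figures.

92.7 dollars

0.0212/0.118 = 0.1797
0.295/0.0271 = 10.89
0.00978/0.139 = 0.07036
R_total = 0.1797 + 10.89 + 0.07036 = 11.14 m²·K/W
Q = 70.3 × (22.3 − (-2.03)) / 11.14 = 153.6 W
E = 153.6 W × 3530 h / 1000 = 542.2 kWh
Cost = 542.2 × 0.171 = $92.72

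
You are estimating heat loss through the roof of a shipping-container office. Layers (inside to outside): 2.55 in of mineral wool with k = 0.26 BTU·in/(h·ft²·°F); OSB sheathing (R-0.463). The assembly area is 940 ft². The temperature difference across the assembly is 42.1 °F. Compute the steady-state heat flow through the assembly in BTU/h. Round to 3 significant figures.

3850 BTU/h

2.55/0.26 = 9.808
R_total = 9.808 + 0.463 = 10.27 ft²·°F·h/BTU
Q = A·ΔT/R = 940 × 42.1 / 10.27 = 3853 BTU/h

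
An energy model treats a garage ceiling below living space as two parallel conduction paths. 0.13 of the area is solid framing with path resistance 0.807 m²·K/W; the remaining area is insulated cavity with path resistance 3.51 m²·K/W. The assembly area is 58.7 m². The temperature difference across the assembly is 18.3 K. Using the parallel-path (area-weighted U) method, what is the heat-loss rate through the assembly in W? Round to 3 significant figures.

U_eff = 0.87/3.51 + 0.13/0.807 = 0.2479 + 0.1611 = 0.409
R_eff = 1/U_eff = 2.445 m²·K/W
Q = 58.7 × 18.3 / 2.445 = 439.3 W

439 W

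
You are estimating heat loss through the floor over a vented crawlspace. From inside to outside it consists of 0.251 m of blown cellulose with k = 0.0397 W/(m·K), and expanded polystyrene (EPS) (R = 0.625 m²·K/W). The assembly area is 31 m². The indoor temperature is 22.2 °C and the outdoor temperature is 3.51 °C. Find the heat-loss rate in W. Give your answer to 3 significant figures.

83.4 W

0.251/0.0397 = 6.322
R_total = 6.322 + 0.625 = 6.947 m²·K/W
Q = A·ΔT/R = 31 × (22.2 − 3.51) / 6.947 = 83.4 W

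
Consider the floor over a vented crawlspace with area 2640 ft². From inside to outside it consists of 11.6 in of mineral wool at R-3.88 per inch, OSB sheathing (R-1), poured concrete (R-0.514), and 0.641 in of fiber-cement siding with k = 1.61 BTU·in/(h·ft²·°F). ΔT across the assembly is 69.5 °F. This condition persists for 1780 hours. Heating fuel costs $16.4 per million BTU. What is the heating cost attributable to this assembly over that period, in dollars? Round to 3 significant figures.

114 dollars

11.6 × 3.88 = 45.01
0.641/1.61 = 0.3981
R_total = 45.01 + 1 + 0.514 + 0.3981 = 46.92 ft²·°F·h/BTU
Q = 2640 × 69.5 / 46.92 = 3910 BTU/h
E = 3910 × 1780 = 6961000 BTU
Cost = 6961000/10⁶ × 16.4 = $114.2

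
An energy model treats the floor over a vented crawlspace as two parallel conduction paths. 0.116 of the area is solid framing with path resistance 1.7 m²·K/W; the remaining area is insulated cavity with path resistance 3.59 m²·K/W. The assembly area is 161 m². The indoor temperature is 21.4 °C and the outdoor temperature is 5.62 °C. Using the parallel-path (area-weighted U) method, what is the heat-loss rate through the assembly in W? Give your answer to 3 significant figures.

U_eff = 0.884/3.59 + 0.116/1.7 = 0.2462 + 0.06824 = 0.3145
R_eff = 1/U_eff = 3.18 m²·K/W
Q = 161 × (21.4 − 5.62) / 3.18 = 798.9 W

799 W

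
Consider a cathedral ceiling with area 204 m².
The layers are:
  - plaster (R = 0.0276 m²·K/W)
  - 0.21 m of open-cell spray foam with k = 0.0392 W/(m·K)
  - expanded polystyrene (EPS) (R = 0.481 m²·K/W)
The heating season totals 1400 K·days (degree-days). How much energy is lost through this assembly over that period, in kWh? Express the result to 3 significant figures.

0.21/0.0392 = 5.357
R_total = 0.0276 + 5.357 + 0.481 = 5.866 m²·K/W
E = A × HDD × 24 / R / 1000 = 204 × 1400 × 24 / 5.866 / 1000 = 1169 kWh

1170 kWh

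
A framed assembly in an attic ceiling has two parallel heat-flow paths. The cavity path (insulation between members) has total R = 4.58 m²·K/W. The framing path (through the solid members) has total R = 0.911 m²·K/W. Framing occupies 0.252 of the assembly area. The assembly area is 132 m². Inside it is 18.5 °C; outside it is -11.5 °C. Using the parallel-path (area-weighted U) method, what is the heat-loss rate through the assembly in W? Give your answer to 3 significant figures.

1740 W

U_eff = 0.748/4.58 + 0.252/0.911 = 0.1633 + 0.2766 = 0.4399
R_eff = 1/U_eff = 2.273 m²·K/W
Q = 132 × (18.5 − (-11.5)) / 2.273 = 1742 W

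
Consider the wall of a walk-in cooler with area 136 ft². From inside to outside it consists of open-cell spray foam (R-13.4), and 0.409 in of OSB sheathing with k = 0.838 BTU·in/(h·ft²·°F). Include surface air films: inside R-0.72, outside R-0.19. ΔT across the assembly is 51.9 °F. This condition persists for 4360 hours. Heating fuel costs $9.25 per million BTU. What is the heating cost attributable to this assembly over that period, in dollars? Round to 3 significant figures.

19.2 dollars

0.409/0.838 = 0.4881
R_total = 0.72 + 13.4 + 0.4881 + 0.19 = 14.8 ft²·°F·h/BTU
Q = 136 × 51.9 / 14.8 = 477 BTU/h
E = 477 × 4360 = 2080000 BTU
Cost = 2080000/10⁶ × 9.25 = $19.24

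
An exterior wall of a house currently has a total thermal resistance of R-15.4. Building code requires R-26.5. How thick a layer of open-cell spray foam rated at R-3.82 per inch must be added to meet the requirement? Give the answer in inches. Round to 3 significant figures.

ΔR = 26.5 − 15.4 = 11.1 ft²·°F·h/BTU
L = ΔR / (R/in) = 11.1/3.82 = 2.906 in

2.91 in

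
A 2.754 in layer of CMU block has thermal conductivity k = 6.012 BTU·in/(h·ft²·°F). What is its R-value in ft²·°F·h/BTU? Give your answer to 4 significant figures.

0.4581 ft²·°F·h/BTU

R = L/k = 2.754/6.012 = 0.45808 ft²·°F·h/BTU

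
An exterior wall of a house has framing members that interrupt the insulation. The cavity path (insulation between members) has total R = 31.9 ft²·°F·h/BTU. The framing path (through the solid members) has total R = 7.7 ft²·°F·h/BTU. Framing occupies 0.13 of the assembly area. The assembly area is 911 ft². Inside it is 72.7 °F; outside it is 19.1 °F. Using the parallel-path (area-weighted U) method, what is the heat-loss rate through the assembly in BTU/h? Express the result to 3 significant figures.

U_eff = 0.87/31.9 + 0.13/7.7 = 0.02727 + 0.01688 = 0.04416
R_eff = 1/U_eff = 22.65 ft²·°F·h/BTU
Q = 911 × (72.7 − 19.1) / 22.65 = 2156 BTU/h

2160 BTU/h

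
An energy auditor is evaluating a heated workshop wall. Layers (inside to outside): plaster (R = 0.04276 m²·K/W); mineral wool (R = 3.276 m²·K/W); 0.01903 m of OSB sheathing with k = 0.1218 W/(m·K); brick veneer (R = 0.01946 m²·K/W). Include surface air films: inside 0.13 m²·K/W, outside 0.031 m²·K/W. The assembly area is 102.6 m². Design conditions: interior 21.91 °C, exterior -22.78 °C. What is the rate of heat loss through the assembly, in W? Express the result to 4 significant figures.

1254 W

0.01903/0.1218 = 0.15624
R_total = 0.13 + 0.04276 + 3.276 + 0.15624 + 0.01946 + 0.031 = 3.6555 m²·K/W
Q = A·ΔT/R = 102.6 × (21.91 − (-22.78)) / 3.6555 = 1254.3 W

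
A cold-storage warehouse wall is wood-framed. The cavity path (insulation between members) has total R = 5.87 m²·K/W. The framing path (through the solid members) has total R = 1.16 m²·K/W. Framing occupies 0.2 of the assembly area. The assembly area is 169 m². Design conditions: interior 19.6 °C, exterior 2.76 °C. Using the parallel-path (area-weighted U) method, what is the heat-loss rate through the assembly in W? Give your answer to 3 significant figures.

879 W

U_eff = 0.8/5.87 + 0.2/1.16 = 0.1363 + 0.1724 = 0.3087
R_eff = 1/U_eff = 3.239 m²·K/W
Q = 169 × (19.6 − 2.76) / 3.239 = 878.5 W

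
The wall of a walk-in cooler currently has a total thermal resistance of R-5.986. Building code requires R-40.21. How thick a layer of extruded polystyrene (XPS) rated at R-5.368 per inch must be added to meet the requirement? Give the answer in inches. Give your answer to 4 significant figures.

6.376 in

ΔR = 40.21 − 5.986 = 34.224 ft²·°F·h/BTU
L = ΔR / (R/in) = 34.224/5.368 = 6.3756 in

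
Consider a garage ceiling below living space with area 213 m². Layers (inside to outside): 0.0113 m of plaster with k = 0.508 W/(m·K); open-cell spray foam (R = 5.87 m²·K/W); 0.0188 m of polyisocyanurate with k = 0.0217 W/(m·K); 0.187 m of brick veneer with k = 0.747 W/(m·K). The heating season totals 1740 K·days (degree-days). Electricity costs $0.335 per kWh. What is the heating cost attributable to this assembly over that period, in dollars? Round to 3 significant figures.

0.0113/0.508 = 0.02224
0.0188/0.0217 = 0.8664
0.187/0.747 = 0.2503
R_total = 0.02224 + 5.87 + 0.8664 + 0.2503 = 7.009 m²·K/W
E = A × HDD × 24 / R / 1000 = 213 × 1740 × 24 / 7.009 / 1000 = 1269 kWh
Cost = 1269 × 0.335 = $425.1

425 dollars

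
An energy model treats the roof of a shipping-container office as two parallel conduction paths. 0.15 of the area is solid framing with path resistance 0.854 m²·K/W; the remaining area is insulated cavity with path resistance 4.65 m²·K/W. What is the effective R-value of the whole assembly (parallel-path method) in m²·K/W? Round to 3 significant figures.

2.79 m²·K/W

U_eff = 0.85/4.65 + 0.15/0.854 = 0.1828 + 0.1756 = 0.3584
R_eff = 1/U_eff = 2.79 m²·K/W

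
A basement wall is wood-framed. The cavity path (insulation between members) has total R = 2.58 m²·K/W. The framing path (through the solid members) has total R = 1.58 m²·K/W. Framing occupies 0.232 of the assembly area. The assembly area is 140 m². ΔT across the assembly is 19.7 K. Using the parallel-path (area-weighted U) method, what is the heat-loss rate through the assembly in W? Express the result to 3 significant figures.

U_eff = 0.768/2.58 + 0.232/1.58 = 0.2977 + 0.1468 = 0.4445
R_eff = 1/U_eff = 2.25 m²·K/W
Q = 140 × 19.7 / 2.25 = 1226 W

1230 W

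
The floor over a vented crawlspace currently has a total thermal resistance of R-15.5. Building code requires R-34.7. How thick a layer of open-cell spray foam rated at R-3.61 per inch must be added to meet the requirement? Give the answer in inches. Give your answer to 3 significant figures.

ΔR = 34.7 − 15.5 = 19.2 ft²·°F·h/BTU
L = ΔR / (R/in) = 19.2/3.61 = 5.319 in

5.32 in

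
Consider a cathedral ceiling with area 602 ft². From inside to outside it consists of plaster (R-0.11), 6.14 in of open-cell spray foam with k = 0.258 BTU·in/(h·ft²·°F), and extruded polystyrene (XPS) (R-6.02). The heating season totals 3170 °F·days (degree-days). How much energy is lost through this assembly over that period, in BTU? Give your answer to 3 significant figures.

1530000 BTU

6.14/0.258 = 23.8
R_total = 0.11 + 23.8 + 6.02 = 29.93 ft²·°F·h/BTU
E = A × HDD × 24 / R = 602 × 3170 × 24 / 29.93 = 1530000 BTU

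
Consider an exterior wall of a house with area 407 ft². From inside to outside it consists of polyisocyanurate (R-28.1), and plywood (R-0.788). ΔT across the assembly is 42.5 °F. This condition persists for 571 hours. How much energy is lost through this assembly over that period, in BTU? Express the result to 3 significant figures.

R_total = 28.1 + 0.788 = 28.89 ft²·°F·h/BTU
Q = 407 × 42.5 / 28.89 = 598.8 BTU/h
E = 598.8 × 571 = 341900 BTU

342000 BTU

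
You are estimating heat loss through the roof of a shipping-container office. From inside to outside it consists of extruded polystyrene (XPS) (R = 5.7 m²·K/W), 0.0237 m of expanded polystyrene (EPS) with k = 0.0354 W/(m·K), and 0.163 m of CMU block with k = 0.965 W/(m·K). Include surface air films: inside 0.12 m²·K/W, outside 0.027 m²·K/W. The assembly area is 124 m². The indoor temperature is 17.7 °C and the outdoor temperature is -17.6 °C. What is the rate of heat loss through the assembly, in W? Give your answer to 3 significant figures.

655 W

0.0237/0.0354 = 0.6695
0.163/0.965 = 0.1689
R_total = 0.12 + 5.7 + 0.6695 + 0.1689 + 0.027 = 6.685 m²·K/W
Q = A·ΔT/R = 124 × (17.7 − (-17.6)) / 6.685 = 654.7 W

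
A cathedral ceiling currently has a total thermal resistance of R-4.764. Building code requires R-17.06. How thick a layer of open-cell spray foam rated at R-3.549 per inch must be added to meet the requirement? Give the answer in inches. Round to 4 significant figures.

3.465 in

ΔR = 17.06 − 4.764 = 12.296 ft²·°F·h/BTU
L = ΔR / (R/in) = 12.296/3.549 = 3.4646 in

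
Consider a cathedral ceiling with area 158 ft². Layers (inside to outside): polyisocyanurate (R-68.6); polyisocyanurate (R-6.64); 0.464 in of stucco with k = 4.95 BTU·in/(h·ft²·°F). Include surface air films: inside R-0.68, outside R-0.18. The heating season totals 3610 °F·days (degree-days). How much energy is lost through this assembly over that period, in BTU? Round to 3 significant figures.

0.464/4.95 = 0.09374
R_total = 0.68 + 68.6 + 6.64 + 0.09374 + 0.18 = 76.19 ft²·°F·h/BTU
E = A × HDD × 24 / R = 158 × 3610 × 24 / 76.19 = 179700 BTU

180000 BTU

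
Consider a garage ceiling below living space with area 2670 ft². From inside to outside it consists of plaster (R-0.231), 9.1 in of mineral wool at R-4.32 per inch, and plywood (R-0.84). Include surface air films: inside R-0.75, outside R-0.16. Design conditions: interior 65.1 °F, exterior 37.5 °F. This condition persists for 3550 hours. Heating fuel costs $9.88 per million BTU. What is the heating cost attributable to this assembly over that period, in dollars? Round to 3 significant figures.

62.6 dollars

9.1 × 4.32 = 39.31
R_total = 0.75 + 0.231 + 39.31 + 0.84 + 0.16 = 41.29 ft²·°F·h/BTU
Q = 2670 × (65.1 − 37.5) / 41.29 = 1785 BTU/h
E = 1785 × 3550 = 6335000 BTU
Cost = 6335000/10⁶ × 9.88 = $62.59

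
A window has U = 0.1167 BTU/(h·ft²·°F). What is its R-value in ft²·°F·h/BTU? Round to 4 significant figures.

R = 1/U = 1/0.1167 = 8.569

8.569 ft²·°F·h/BTU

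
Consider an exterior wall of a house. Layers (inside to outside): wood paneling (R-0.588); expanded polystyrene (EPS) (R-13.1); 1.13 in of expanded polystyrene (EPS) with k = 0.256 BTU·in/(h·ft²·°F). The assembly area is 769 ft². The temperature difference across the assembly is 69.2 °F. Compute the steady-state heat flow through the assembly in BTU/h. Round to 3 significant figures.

1.13/0.256 = 4.414
R_total = 0.588 + 13.1 + 4.414 = 18.1 ft²·°F·h/BTU
Q = A·ΔT/R = 769 × 69.2 / 18.1 = 2940 BTU/h

2940 BTU/h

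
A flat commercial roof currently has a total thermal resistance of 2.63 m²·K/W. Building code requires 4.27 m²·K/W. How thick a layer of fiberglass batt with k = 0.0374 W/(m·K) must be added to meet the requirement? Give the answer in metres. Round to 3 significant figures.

0.0613 m

ΔR = 4.27 − 2.63 = 1.64 m²·K/W
L = ΔR × k = 1.64 × 0.0374 = 0.06134 m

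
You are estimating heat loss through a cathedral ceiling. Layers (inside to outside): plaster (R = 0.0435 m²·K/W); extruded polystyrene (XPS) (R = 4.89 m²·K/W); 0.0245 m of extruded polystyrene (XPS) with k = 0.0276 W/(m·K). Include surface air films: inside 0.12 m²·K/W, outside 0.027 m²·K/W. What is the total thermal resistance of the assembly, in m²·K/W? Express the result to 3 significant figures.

5.97 m²·K/W

0.0245/0.0276 = 0.8877
R_total = 0.12 + 0.0435 + 4.89 + 0.8877 + 0.027 = 5.968 m²·K/W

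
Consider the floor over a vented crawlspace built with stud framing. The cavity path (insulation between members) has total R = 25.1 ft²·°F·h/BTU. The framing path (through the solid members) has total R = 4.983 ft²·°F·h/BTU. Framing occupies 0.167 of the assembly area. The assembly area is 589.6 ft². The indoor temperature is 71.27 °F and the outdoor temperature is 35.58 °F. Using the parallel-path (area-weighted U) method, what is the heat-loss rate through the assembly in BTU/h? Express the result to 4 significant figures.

1404 BTU/h

U_eff = 0.833/25.1 + 0.167/4.983 = 0.033187 + 0.033514 = 0.066701
R_eff = 1/U_eff = 14.992 ft²·°F·h/BTU
Q = 589.6 × (71.27 − 35.58) / 14.992 = 1403.6 BTU/h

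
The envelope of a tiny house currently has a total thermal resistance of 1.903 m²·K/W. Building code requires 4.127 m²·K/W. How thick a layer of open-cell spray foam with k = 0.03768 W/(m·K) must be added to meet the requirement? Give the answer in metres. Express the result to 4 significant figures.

0.08380 m

ΔR = 4.127 − 1.903 = 2.224 m²·K/W
L = ΔR × k = 2.224 × 0.03768 = 0.0838 m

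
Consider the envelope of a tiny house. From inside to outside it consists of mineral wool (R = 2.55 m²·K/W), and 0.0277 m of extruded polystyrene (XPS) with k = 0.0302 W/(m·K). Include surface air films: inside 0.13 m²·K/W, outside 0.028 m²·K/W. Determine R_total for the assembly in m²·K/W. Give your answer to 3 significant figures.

3.63 m²·K/W

0.0277/0.0302 = 0.9172
R_total = 0.13 + 2.55 + 0.9172 + 0.028 = 3.625 m²·K/W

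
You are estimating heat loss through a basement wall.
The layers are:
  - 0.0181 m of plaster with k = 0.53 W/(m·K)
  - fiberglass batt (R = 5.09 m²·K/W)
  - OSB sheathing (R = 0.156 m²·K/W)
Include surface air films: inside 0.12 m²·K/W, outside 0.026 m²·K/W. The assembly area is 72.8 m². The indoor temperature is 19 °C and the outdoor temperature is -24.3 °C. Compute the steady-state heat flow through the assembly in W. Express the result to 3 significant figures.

0.0181/0.53 = 0.03415
R_total = 0.12 + 0.03415 + 5.09 + 0.156 + 0.026 = 5.426 m²·K/W
Q = A·ΔT/R = 72.8 × (19 − (-24.3)) / 5.426 = 580.9 W

581 W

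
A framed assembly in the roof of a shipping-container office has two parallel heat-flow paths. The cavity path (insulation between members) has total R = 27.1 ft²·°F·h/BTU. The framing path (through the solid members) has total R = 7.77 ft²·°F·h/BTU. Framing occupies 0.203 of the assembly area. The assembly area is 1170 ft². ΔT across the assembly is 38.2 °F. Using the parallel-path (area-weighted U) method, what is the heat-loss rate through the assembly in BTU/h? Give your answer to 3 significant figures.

2480 BTU/h

U_eff = 0.797/27.1 + 0.203/7.77 = 0.02941 + 0.02613 = 0.05554
R_eff = 1/U_eff = 18.01 ft²·°F·h/BTU
Q = 1170 × 38.2 / 18.01 = 2482 BTU/h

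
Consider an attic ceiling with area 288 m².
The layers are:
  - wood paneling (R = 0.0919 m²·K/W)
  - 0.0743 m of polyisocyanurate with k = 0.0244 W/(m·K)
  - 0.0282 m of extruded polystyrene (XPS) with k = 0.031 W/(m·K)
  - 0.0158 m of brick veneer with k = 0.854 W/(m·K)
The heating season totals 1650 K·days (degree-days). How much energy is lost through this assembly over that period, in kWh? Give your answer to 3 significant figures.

0.0743/0.0244 = 3.045
0.0282/0.031 = 0.9097
0.0158/0.854 = 0.0185
R_total = 0.0919 + 3.045 + 0.9097 + 0.0185 = 4.065 m²·K/W
E = A × HDD × 24 / R / 1000 = 288 × 1650 × 24 / 4.065 / 1000 = 2805 kWh

2810 kWh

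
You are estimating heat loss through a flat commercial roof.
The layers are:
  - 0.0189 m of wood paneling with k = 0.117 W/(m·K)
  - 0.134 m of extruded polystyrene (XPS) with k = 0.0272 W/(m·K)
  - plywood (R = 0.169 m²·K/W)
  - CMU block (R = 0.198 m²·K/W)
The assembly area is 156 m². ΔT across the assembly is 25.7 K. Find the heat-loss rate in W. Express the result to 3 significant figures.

0.0189/0.117 = 0.1615
0.134/0.0272 = 4.926
R_total = 0.1615 + 4.926 + 0.169 + 0.198 = 5.455 m²·K/W
Q = A·ΔT/R = 156 × 25.7 / 5.455 = 735 W

735 W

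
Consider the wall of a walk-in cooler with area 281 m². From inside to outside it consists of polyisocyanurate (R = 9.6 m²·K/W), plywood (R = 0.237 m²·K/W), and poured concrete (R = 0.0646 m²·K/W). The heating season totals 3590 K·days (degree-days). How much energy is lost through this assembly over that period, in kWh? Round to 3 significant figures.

2450 kWh

R_total = 9.6 + 0.237 + 0.0646 = 9.902 m²·K/W
E = A × HDD × 24 / R / 1000 = 281 × 3590 × 24 / 9.902 / 1000 = 2445 kWh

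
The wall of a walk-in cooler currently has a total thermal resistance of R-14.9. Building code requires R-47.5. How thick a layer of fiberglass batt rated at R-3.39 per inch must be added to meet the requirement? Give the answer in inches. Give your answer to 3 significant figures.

9.62 in

ΔR = 47.5 − 14.9 = 32.6 ft²·°F·h/BTU
L = ΔR / (R/in) = 32.6/3.39 = 9.617 in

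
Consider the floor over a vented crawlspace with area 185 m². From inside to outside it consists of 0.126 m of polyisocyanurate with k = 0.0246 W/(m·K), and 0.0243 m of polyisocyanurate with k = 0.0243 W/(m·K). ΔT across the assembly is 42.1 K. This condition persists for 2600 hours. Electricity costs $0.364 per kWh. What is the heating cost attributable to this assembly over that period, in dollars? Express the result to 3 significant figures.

0.126/0.0246 = 5.122
0.0243/0.0243 = 1
R_total = 5.122 + 1 = 6.122 m²·K/W
Q = 185 × 42.1 / 6.122 = 1272 W
E = 1272 W × 2600 h / 1000 = 3308 kWh
Cost = 3308 × 0.364 = $1204

1200 dollars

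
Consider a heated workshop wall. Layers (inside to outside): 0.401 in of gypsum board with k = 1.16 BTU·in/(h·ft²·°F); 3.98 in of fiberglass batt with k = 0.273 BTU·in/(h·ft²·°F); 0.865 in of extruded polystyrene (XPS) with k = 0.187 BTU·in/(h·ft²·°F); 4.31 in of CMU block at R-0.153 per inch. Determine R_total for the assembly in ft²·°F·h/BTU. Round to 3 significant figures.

20.2 ft²·°F·h/BTU

0.401/1.16 = 0.3457
3.98/0.273 = 14.58
0.865/0.187 = 4.626
4.31 × 0.153 = 0.6594
R_total = 0.3457 + 14.58 + 4.626 + 0.6594 = 20.21 ft²·°F·h/BTU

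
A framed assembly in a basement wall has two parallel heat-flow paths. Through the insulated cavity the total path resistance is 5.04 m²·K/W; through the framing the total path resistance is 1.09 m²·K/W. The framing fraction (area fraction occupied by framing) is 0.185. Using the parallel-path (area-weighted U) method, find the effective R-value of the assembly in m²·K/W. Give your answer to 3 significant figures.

U_eff = 0.815/5.04 + 0.185/1.09 = 0.1617 + 0.1697 = 0.3314
R_eff = 1/U_eff = 3.017 m²·K/W

3.02 m²·K/W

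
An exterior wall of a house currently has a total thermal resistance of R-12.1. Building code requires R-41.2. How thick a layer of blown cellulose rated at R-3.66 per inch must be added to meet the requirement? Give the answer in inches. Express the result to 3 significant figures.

7.95 in

ΔR = 41.2 − 12.1 = 29.1 ft²·°F·h/BTU
L = ΔR / (R/in) = 29.1/3.66 = 7.951 in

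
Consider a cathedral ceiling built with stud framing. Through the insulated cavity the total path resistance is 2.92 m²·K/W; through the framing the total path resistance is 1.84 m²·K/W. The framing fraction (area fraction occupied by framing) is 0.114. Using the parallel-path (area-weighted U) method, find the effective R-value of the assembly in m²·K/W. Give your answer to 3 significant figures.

2.74 m²·K/W

U_eff = 0.886/2.92 + 0.114/1.84 = 0.3034 + 0.06196 = 0.3654
R_eff = 1/U_eff = 2.737 m²·K/W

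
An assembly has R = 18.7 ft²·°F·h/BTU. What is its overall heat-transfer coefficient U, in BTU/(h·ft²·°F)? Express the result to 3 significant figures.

U = 1/R = 1/18.7 = 0.05348

0.0535 BTU/(h·ft²·°F)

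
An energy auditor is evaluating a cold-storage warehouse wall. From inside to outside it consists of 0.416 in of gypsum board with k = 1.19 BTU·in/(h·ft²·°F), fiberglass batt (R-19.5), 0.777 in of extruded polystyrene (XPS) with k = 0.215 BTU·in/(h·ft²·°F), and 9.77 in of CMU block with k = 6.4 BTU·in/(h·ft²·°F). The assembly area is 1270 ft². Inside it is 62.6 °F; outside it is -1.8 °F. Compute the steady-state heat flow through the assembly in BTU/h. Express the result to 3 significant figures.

0.416/1.19 = 0.3496
0.777/0.215 = 3.614
9.77/6.4 = 1.527
R_total = 0.3496 + 19.5 + 3.614 + 1.527 = 24.99 ft²·°F·h/BTU
Q = A·ΔT/R = 1270 × (62.6 − (-1.8)) / 24.99 = 3273 BTU/h

3270 BTU/h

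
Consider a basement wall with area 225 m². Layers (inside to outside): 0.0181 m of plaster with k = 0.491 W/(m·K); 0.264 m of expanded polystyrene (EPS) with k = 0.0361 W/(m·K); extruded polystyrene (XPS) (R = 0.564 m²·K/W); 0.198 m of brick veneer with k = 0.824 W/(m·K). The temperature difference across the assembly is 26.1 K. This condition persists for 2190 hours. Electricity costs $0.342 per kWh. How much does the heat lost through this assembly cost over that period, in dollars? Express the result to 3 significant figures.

539 dollars

0.0181/0.491 = 0.03686
0.264/0.0361 = 7.313
0.198/0.824 = 0.2403
R_total = 0.03686 + 7.313 + 0.564 + 0.2403 = 8.154 m²·K/W
Q = 225 × 26.1 / 8.154 = 720.2 W
E = 720.2 W × 2190 h / 1000 = 1577 kWh
Cost = 1577 × 0.342 = $539.4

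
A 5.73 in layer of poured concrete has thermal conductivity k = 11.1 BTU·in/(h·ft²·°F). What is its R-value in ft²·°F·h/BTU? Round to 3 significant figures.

0.516 ft²·°F·h/BTU

R = L/k = 5.73/11.1 = 0.5162 ft²·°F·h/BTU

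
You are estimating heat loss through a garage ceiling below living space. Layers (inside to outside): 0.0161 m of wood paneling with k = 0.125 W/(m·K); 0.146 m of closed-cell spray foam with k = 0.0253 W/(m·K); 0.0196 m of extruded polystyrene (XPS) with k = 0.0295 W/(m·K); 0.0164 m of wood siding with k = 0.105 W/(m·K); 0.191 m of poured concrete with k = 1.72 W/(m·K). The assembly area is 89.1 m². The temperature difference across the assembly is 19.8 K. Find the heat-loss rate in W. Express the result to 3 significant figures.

258 W

0.0161/0.125 = 0.1288
0.146/0.0253 = 5.771
0.0196/0.0295 = 0.6644
0.0164/0.105 = 0.1562
0.191/1.72 = 0.111
R_total = 0.1288 + 5.771 + 0.6644 + 0.1562 + 0.111 = 6.831 m²·K/W
Q = A·ΔT/R = 89.1 × 19.8 / 6.831 = 258.3 W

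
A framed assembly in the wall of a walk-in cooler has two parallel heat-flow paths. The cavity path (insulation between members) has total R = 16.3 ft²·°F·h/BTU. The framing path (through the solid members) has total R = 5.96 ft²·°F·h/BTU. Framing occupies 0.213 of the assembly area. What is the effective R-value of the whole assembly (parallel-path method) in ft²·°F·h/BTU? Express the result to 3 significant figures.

U_eff = 0.787/16.3 + 0.213/5.96 = 0.04828 + 0.03574 = 0.08402
R_eff = 1/U_eff = 11.9 ft²·°F·h/BTU

11.9 ft²·°F·h/BTU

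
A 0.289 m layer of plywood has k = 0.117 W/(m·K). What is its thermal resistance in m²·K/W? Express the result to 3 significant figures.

2.47 m²·K/W

R = L/k = 0.289/0.117 = 2.47 m²·K/W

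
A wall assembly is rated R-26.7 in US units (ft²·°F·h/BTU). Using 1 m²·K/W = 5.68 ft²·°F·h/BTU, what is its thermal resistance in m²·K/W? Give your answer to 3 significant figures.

4.70 m²·K/W

R_SI = 26.7/5.68 = 4.701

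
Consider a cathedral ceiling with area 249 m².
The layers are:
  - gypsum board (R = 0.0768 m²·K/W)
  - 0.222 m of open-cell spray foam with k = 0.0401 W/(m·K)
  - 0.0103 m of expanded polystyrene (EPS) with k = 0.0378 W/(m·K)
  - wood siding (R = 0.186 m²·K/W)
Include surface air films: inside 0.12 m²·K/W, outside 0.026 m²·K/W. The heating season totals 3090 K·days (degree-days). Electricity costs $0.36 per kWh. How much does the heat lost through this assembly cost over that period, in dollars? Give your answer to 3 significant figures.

0.222/0.0401 = 5.536
0.0103/0.0378 = 0.2725
R_total = 0.12 + 0.0768 + 5.536 + 0.2725 + 0.186 + 0.026 = 6.217 m²·K/W
E = A × HDD × 24 / R / 1000 = 249 × 3090 × 24 / 6.217 / 1000 = 2970 kWh
Cost = 2970 × 0.36 = $1069

1070 dollars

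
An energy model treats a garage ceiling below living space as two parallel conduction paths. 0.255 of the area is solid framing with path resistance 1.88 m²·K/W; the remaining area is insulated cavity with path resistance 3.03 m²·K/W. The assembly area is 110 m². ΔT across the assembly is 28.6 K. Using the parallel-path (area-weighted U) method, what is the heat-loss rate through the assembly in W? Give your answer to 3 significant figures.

U_eff = 0.745/3.03 + 0.255/1.88 = 0.2459 + 0.1356 = 0.3815
R_eff = 1/U_eff = 2.621 m²·K/W
Q = 110 × 28.6 / 2.621 = 1200 W

1200 W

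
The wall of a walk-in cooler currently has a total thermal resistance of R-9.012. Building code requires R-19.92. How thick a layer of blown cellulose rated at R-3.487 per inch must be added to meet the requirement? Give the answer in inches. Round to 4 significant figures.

ΔR = 19.92 − 9.012 = 10.908 ft²·°F·h/BTU
L = ΔR / (R/in) = 10.908/3.487 = 3.1282 in

3.128 in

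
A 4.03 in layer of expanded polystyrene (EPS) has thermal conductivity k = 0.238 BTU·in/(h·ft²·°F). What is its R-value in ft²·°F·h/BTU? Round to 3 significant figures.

16.9 ft²·°F·h/BTU

R = L/k = 4.03/0.238 = 16.93 ft²·°F·h/BTU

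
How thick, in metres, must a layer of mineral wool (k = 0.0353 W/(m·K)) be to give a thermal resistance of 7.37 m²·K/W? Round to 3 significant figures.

L = R·k = 7.37 × 0.0353 = 0.2602 m

0.260 m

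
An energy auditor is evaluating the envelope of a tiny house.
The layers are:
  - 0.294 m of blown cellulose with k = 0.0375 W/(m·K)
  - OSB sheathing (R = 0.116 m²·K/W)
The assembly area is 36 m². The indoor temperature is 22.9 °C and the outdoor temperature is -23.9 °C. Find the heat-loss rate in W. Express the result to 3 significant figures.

0.294/0.0375 = 7.84
R_total = 7.84 + 0.116 = 7.956 m²·K/W
Q = A·ΔT/R = 36 × (22.9 − (-23.9)) / 7.956 = 211.8 W

212 W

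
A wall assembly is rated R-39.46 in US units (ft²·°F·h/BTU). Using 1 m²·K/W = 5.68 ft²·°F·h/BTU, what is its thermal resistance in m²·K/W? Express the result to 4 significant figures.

6.947 m²·K/W

R_SI = 39.46/5.68 = 6.9472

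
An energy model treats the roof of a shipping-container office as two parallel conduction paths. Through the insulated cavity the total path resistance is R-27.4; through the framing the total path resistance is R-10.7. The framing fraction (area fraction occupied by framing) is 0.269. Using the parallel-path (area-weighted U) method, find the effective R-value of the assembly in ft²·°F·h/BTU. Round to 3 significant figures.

U_eff = 0.731/27.4 + 0.269/10.7 = 0.02668 + 0.02514 = 0.05182
R_eff = 1/U_eff = 19.3 ft²·°F·h/BTU

19.3 ft²·°F·h/BTU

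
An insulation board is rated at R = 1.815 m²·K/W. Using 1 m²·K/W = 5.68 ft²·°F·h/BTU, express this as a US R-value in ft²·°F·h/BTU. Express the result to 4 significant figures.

R_US = 1.815 × 5.68 = 10.309

10.31 ft²·°F·h/BTU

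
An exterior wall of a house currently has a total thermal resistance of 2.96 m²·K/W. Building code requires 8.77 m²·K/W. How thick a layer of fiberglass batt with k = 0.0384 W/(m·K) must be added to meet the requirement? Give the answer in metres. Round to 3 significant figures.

0.223 m

ΔR = 8.77 − 2.96 = 5.81 m²·K/W
L = ΔR × k = 5.81 × 0.0384 = 0.2231 m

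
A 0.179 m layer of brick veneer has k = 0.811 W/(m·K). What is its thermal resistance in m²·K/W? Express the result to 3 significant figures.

0.221 m²·K/W

R = L/k = 0.179/0.811 = 0.2207 m²·K/W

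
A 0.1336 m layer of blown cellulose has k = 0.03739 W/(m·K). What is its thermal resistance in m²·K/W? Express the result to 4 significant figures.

3.573 m²·K/W

R = L/k = 0.1336/0.03739 = 3.5731 m²·K/W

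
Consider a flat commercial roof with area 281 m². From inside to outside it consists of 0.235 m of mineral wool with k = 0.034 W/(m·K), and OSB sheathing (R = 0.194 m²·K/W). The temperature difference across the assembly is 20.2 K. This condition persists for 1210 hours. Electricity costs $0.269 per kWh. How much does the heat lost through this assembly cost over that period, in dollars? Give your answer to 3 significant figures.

260 dollars

0.235/0.034 = 6.912
R_total = 6.912 + 0.194 = 7.106 m²·K/W
Q = 281 × 20.2 / 7.106 = 798.8 W
E = 798.8 W × 1210 h / 1000 = 966.6 kWh
Cost = 966.6 × 0.269 = $260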